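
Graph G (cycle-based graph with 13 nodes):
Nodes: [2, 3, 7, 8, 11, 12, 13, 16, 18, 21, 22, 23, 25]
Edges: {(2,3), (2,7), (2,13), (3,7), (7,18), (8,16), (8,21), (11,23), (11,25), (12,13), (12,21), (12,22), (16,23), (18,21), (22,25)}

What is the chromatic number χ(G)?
χ(G) = 3

Clique number ω(G) = 3 (lower bound: χ ≥ ω).
The clique on [2, 3, 7] has size 3, forcing χ ≥ 3, and the coloring below uses 3 colors, so χ(G) = 3.
A valid 3-coloring: color 1: [2, 8, 12, 18, 23, 25]; color 2: [7, 11, 13, 16, 21, 22]; color 3: [3].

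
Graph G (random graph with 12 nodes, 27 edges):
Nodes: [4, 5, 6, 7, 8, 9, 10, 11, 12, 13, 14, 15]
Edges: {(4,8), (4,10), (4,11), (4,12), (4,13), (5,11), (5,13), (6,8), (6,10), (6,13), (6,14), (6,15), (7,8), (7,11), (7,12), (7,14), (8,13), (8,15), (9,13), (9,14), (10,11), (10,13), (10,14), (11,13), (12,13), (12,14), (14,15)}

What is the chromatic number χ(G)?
Clique number ω(G) = 4 (lower bound: χ ≥ ω).
The clique on [4, 10, 11, 13] has size 4, forcing χ ≥ 4, and the coloring below uses 4 colors, so χ(G) = 4.
A valid 4-coloring: color 1: [13, 14]; color 2: [6, 9, 11, 12]; color 3: [4, 5, 7, 15]; color 4: [8, 10].

χ(G) = 4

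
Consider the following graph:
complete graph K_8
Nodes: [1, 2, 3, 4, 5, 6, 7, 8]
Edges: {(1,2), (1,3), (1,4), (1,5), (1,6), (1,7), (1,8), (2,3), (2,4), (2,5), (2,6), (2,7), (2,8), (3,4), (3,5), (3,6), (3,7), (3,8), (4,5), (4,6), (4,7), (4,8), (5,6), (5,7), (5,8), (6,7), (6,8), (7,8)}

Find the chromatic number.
Clique number ω(G) = 8 (lower bound: χ ≥ ω).
The clique on [1, 2, 3, 4, 5, 6, 7, 8] has size 8, forcing χ ≥ 8, and the coloring below uses 8 colors, so χ(G) = 8.
A valid 8-coloring: color 1: [5]; color 2: [1]; color 3: [4]; color 4: [7]; color 5: [8]; color 6: [6]; color 7: [3]; color 8: [2].

χ(G) = 8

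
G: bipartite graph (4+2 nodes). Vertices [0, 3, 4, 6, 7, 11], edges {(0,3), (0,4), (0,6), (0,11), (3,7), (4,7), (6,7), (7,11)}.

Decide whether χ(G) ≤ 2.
A valid 2-coloring: color 1: [0, 7]; color 2: [3, 4, 6, 11].
(χ(G) = 2 ≤ 2.)

Yes, G is 2-colorable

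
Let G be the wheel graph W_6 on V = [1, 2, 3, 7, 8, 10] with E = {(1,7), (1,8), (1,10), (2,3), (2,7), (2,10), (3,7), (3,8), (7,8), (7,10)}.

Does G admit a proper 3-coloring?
Odd cycle [2, 3, 8, 1, 10] needs 3 colors (χ ≥ 3).
Vertex 7 is adjacent to every vertex of [1, 2, 3, 8, 10], which already need 3 colors among themselves, so 7 needs a new color (χ ≥ 4).
Hence χ(G) ≥ 4 > 3, so no proper 3-coloring exists.

No, G is not 3-colorable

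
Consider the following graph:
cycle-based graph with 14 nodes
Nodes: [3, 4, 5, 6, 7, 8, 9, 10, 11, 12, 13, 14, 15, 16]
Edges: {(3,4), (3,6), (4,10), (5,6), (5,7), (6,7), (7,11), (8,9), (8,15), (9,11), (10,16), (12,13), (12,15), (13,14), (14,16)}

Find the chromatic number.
χ(G) = 3

Clique number ω(G) = 3 (lower bound: χ ≥ ω).
The clique on [5, 6, 7] has size 3, forcing χ ≥ 3, and the coloring below uses 3 colors, so χ(G) = 3.
A valid 3-coloring: color 1: [3, 7, 8, 10, 12, 14]; color 2: [4, 6, 9, 13, 15, 16]; color 3: [5, 11].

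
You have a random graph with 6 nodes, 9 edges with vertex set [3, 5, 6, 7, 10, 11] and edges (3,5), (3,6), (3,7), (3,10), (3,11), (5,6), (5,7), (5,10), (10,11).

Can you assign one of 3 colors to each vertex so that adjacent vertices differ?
A valid 3-coloring: color 1: [3]; color 2: [5, 11]; color 3: [6, 7, 10].
(χ(G) = 3 ≤ 3.)

Yes, G is 3-colorable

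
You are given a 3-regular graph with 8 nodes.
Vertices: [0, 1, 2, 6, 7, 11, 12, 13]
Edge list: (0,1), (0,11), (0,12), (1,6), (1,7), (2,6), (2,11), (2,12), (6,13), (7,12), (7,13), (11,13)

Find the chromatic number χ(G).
χ(G) = 3

Clique number ω(G) = 2 (lower bound: χ ≥ ω).
Odd cycle [2, 6, 1, 7, 12] needs 3 colors (χ ≥ 3).
The coloring below uses 3 colors, so χ(G) = 3.
A valid 3-coloring: color 1: [6, 7, 11]; color 2: [0, 2, 13]; color 3: [1, 12].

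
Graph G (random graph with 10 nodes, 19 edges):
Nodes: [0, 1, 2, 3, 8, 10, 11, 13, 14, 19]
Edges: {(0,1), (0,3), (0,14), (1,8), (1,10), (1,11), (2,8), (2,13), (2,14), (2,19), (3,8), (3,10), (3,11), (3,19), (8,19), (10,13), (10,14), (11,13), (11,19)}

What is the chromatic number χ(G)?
Clique number ω(G) = 3 (lower bound: χ ≥ ω).
The clique on [2, 8, 19] has size 3, forcing χ ≥ 3, and the coloring below uses 3 colors, so χ(G) = 3.
A valid 3-coloring: color 1: [1, 2, 3]; color 2: [0, 8, 10, 11]; color 3: [13, 14, 19].

χ(G) = 3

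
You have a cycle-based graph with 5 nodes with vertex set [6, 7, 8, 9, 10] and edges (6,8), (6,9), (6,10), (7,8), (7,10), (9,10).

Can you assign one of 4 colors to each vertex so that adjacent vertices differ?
Yes, G is 4-colorable

A valid 4-coloring: color 1: [8, 10]; color 2: [6, 7]; color 3: [9].
(χ(G) = 3 ≤ 4.)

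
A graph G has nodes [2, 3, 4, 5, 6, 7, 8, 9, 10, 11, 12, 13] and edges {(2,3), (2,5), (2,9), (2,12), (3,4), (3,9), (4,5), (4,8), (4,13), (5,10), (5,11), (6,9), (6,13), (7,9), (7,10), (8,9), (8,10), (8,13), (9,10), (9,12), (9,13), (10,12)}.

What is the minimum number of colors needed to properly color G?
Clique number ω(G) = 3 (lower bound: χ ≥ ω).
The clique on [2, 3, 9] has size 3, forcing χ ≥ 3, and the coloring below uses 3 colors, so χ(G) = 3.
A valid 3-coloring: color 1: [4, 9, 11]; color 2: [2, 10, 13]; color 3: [3, 5, 6, 7, 8, 12].

χ(G) = 3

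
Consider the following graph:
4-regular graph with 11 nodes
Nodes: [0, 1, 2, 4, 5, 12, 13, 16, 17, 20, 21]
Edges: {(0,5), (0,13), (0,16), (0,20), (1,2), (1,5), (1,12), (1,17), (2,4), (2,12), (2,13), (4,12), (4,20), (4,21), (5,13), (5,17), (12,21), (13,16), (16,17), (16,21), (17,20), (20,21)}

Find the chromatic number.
Clique number ω(G) = 3 (lower bound: χ ≥ ω).
The clique on [0, 13, 16] has size 3, forcing χ ≥ 3, and the coloring below uses 3 colors, so χ(G) = 3.
A valid 3-coloring: color 1: [5, 12, 16, 20]; color 2: [0, 2, 17, 21]; color 3: [1, 4, 13].

χ(G) = 3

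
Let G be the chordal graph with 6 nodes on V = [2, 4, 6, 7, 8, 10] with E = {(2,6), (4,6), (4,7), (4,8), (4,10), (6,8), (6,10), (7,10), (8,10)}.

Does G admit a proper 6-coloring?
Yes, G is 6-colorable

A valid 6-coloring: color 1: [2, 10]; color 2: [4]; color 3: [6, 7]; color 4: [8].
(χ(G) = 4 ≤ 6.)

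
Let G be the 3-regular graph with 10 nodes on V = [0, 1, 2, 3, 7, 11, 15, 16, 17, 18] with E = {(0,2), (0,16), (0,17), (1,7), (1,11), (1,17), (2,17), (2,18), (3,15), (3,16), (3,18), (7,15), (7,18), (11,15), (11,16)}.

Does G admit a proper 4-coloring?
A valid 4-coloring: color 1: [3, 7, 11, 17]; color 2: [1, 2, 15, 16]; color 3: [0, 18].
(χ(G) = 3 ≤ 4.)

Yes, G is 4-colorable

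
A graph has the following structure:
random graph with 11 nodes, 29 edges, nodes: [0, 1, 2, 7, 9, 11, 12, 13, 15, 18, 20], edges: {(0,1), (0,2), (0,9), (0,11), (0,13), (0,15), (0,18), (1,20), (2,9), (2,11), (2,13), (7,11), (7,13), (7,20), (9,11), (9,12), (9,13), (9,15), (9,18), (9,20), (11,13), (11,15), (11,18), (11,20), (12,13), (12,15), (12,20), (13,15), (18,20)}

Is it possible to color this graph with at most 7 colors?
A valid 7-coloring: color 1: [1, 7, 9]; color 2: [11, 12]; color 3: [0, 20]; color 4: [13, 18]; color 5: [2, 15].
(χ(G) = 5 ≤ 7.)

Yes, G is 7-colorable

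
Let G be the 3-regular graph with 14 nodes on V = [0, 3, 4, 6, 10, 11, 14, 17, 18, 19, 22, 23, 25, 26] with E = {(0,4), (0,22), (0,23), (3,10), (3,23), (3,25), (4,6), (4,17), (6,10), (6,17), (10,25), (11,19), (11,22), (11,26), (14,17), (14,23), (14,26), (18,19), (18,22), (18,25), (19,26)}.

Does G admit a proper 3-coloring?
A valid 3-coloring: color 1: [0, 10, 11, 17, 18]; color 2: [3, 4, 14, 19, 22]; color 3: [6, 23, 25, 26].
(χ(G) = 3 ≤ 3.)

Yes, G is 3-colorable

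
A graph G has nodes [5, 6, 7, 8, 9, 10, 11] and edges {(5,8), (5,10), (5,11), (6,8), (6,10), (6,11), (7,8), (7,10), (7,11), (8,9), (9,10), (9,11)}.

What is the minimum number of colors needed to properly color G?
χ(G) = 2

Clique number ω(G) = 2 (lower bound: χ ≥ ω).
The graph is bipartite (no odd cycle), so 2 colors suffice: χ(G) = 2.
A valid 2-coloring: color 1: [8, 10, 11]; color 2: [5, 6, 7, 9].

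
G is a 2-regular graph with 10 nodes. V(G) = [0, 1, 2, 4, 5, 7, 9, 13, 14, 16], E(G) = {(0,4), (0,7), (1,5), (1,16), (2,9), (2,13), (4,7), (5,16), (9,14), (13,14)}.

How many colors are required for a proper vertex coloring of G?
Clique number ω(G) = 3 (lower bound: χ ≥ ω).
The clique on [0, 4, 7] has size 3, forcing χ ≥ 3, and the coloring below uses 3 colors, so χ(G) = 3.
A valid 3-coloring: color 1: [0, 2, 5, 14]; color 2: [1, 7, 9, 13]; color 3: [4, 16].

χ(G) = 3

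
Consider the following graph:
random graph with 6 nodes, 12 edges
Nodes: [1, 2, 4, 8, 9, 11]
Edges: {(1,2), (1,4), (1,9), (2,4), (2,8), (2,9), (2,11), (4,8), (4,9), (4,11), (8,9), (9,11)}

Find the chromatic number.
χ(G) = 4

Clique number ω(G) = 4 (lower bound: χ ≥ ω).
The clique on [2, 4, 8, 9] has size 4, forcing χ ≥ 4, and the coloring below uses 4 colors, so χ(G) = 4.
A valid 4-coloring: color 1: [9]; color 2: [4]; color 3: [2]; color 4: [1, 8, 11].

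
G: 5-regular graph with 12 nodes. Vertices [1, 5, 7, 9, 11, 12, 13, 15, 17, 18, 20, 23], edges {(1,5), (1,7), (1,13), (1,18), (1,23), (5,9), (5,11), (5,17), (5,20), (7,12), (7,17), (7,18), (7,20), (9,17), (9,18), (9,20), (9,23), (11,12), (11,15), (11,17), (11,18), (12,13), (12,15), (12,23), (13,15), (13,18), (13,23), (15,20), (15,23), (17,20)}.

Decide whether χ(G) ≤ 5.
Yes, G is 5-colorable

A valid 5-coloring: color 1: [1, 12, 17]; color 2: [5, 15, 18]; color 3: [11, 20, 23]; color 4: [7, 9, 13].
(χ(G) = 4 ≤ 5.)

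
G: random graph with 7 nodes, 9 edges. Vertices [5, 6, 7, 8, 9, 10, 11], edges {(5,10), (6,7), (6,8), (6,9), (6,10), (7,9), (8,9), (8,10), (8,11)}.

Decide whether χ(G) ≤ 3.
A valid 3-coloring: color 1: [5, 6, 11]; color 2: [7, 8]; color 3: [9, 10].
(χ(G) = 3 ≤ 3.)

Yes, G is 3-colorable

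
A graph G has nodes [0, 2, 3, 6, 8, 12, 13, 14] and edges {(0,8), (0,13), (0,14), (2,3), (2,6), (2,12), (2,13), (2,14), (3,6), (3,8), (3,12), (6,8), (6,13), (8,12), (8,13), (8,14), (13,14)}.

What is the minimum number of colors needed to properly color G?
Clique number ω(G) = 4 (lower bound: χ ≥ ω).
The clique on [0, 8, 13, 14] has size 4, forcing χ ≥ 4, and the coloring below uses 4 colors, so χ(G) = 4.
A valid 4-coloring: color 1: [2, 8]; color 2: [3, 13]; color 3: [6, 12, 14]; color 4: [0].

χ(G) = 4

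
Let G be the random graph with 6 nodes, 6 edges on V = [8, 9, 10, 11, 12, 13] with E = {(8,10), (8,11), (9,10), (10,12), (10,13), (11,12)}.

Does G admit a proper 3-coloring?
Yes, G is 3-colorable

A valid 3-coloring: color 1: [10, 11]; color 2: [8, 9, 12, 13].
(χ(G) = 2 ≤ 3.)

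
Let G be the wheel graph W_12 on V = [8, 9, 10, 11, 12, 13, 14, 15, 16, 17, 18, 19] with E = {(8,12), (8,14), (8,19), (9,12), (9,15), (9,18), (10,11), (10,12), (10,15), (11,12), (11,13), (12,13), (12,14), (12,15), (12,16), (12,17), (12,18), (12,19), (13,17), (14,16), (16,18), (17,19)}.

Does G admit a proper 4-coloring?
Yes, G is 4-colorable

A valid 4-coloring: color 1: [12]; color 2: [8, 9, 10, 13, 16]; color 3: [11, 14, 15, 18, 19]; color 4: [17].
(χ(G) = 4 ≤ 4.)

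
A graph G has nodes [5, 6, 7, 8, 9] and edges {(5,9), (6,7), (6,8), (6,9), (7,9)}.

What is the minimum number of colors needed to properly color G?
χ(G) = 3

Clique number ω(G) = 3 (lower bound: χ ≥ ω).
The clique on [6, 7, 9] has size 3, forcing χ ≥ 3, and the coloring below uses 3 colors, so χ(G) = 3.
A valid 3-coloring: color 1: [8, 9]; color 2: [5, 6]; color 3: [7].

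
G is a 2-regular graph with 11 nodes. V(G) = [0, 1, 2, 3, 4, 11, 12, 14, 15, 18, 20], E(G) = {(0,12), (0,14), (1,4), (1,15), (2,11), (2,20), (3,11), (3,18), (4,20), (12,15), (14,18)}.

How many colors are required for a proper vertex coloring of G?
Clique number ω(G) = 2 (lower bound: χ ≥ ω).
Odd cycle [3, 18, 14, 0, 12, 15, 1, 4, 20, 2, 11] needs 3 colors (χ ≥ 3).
The coloring below uses 3 colors, so χ(G) = 3.
A valid 3-coloring: color 1: [0, 2, 4, 15, 18]; color 2: [1, 3, 12, 14, 20]; color 3: [11].

χ(G) = 3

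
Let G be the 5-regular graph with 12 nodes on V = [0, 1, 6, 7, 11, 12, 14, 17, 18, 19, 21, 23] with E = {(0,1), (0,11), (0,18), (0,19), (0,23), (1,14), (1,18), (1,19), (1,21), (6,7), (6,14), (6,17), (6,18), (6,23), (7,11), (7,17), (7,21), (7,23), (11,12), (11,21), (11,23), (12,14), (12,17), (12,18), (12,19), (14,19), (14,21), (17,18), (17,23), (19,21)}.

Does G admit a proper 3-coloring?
The clique on vertices [6, 7, 17, 23] has size 4 > 3, so it alone needs 4 colors.

No, G is not 3-colorable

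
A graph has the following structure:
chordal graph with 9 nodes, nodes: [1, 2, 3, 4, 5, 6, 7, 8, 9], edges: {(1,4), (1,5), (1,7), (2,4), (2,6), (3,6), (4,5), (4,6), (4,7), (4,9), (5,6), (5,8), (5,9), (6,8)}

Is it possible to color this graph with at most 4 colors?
Yes, G is 4-colorable

A valid 4-coloring: color 1: [3, 4, 8]; color 2: [2, 5, 7]; color 3: [1, 6, 9].
(χ(G) = 3 ≤ 4.)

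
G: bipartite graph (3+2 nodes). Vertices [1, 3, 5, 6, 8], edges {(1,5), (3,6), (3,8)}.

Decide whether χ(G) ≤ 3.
A valid 3-coloring: color 1: [3, 5]; color 2: [1, 6, 8].
(χ(G) = 2 ≤ 3.)

Yes, G is 3-colorable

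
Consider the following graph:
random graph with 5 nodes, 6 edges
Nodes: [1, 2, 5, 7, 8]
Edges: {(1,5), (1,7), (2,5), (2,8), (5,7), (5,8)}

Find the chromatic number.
Clique number ω(G) = 3 (lower bound: χ ≥ ω).
The clique on [2, 5, 8] has size 3, forcing χ ≥ 3, and the coloring below uses 3 colors, so χ(G) = 3.
A valid 3-coloring: color 1: [5]; color 2: [7, 8]; color 3: [1, 2].

χ(G) = 3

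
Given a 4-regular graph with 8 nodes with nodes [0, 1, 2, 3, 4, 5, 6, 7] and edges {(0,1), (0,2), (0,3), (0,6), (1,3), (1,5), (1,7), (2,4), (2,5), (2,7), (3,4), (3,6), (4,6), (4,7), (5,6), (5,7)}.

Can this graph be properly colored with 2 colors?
The clique on vertices [0, 1, 3] has size 3 > 2, so it alone needs 3 colors.

No, G is not 2-colorable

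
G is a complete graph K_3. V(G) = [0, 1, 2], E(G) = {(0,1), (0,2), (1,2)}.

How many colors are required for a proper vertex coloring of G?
χ(G) = 3

Clique number ω(G) = 3 (lower bound: χ ≥ ω).
The clique on [0, 1, 2] has size 3, forcing χ ≥ 3, and the coloring below uses 3 colors, so χ(G) = 3.
A valid 3-coloring: color 1: [0]; color 2: [2]; color 3: [1].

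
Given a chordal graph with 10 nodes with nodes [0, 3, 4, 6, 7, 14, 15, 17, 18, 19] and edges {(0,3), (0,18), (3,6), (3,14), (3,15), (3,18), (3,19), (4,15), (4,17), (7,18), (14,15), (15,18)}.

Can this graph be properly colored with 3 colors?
A valid 3-coloring: color 1: [3, 4, 7]; color 2: [6, 14, 17, 18, 19]; color 3: [0, 15].
(χ(G) = 3 ≤ 3.)

Yes, G is 3-colorable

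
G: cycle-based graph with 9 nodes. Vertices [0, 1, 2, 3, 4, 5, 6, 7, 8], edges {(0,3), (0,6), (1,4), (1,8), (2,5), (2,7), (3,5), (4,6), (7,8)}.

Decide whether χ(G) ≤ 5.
Yes, G is 5-colorable

A valid 5-coloring: color 1: [1, 5, 6, 7]; color 2: [0, 2, 4, 8]; color 3: [3].
(χ(G) = 3 ≤ 5.)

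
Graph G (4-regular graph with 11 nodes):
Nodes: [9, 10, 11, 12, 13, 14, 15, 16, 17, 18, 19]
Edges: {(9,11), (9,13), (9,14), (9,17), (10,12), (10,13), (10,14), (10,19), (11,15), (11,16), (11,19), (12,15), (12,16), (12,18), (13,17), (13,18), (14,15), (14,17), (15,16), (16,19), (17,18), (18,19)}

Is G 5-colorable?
A valid 5-coloring: color 1: [13, 14, 16]; color 2: [9, 15, 19]; color 3: [11, 12, 17]; color 4: [10, 18].
(χ(G) = 3 ≤ 5.)

Yes, G is 5-colorable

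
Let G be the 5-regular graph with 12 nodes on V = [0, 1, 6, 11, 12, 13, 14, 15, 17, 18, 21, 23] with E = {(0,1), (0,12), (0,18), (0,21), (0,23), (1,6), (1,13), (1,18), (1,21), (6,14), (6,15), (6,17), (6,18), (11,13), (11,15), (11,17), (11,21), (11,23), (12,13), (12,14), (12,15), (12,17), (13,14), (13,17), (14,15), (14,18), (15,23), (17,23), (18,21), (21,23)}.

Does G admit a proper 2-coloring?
The clique on vertices [0, 1, 18, 21] has size 4 > 2, so it alone needs 4 colors.

No, G is not 2-colorable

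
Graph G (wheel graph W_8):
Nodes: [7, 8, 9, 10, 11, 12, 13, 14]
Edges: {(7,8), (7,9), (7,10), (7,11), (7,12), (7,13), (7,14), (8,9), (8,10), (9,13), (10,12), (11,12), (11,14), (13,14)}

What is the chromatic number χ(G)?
χ(G) = 4

Clique number ω(G) = 3 (lower bound: χ ≥ ω).
Odd cycle [10, 12, 11, 14, 13, 9, 8] needs 3 colors (χ ≥ 3).
Vertex 7 is adjacent to every vertex of [8, 9, 10, 11, 12, 13, 14], which already need 3 colors among themselves, so 7 needs a new color (χ ≥ 4).
The coloring below uses 4 colors, so χ(G) = 4.
A valid 4-coloring: color 1: [7]; color 2: [9, 10, 11]; color 3: [8, 12, 14]; color 4: [13].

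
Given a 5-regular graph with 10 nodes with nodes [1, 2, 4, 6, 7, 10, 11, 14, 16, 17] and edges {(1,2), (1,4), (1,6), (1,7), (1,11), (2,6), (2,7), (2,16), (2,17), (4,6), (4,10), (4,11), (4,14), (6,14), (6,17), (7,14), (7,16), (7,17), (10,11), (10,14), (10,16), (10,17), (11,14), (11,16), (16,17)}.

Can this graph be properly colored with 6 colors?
Yes, G is 6-colorable

A valid 6-coloring: color 1: [4, 16]; color 2: [6, 7, 11]; color 3: [1, 10]; color 4: [14, 17]; color 5: [2].
(χ(G) = 4 ≤ 6.)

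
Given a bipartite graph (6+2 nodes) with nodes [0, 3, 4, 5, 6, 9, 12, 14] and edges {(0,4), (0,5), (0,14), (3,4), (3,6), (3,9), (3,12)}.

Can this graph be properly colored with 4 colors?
A valid 4-coloring: color 1: [0, 3]; color 2: [4, 5, 6, 9, 12, 14].
(χ(G) = 2 ≤ 4.)

Yes, G is 4-colorable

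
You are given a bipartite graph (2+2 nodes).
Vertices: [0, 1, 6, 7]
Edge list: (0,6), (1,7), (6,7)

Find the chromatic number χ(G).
χ(G) = 2

Clique number ω(G) = 2 (lower bound: χ ≥ ω).
The graph is bipartite (no odd cycle), so 2 colors suffice: χ(G) = 2.
A valid 2-coloring: color 1: [0, 7]; color 2: [1, 6].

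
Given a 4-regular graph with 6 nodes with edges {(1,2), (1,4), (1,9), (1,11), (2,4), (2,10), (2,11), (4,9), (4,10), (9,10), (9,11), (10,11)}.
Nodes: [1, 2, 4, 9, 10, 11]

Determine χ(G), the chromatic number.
χ(G) = 3

Clique number ω(G) = 3 (lower bound: χ ≥ ω).
The clique on [1, 9, 11] has size 3, forcing χ ≥ 3, and the coloring below uses 3 colors, so χ(G) = 3.
A valid 3-coloring: color 1: [1, 10]; color 2: [2, 9]; color 3: [4, 11].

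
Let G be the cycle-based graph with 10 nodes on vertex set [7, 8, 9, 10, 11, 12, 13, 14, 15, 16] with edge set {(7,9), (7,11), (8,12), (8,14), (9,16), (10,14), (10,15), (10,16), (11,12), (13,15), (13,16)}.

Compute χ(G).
Clique number ω(G) = 2 (lower bound: χ ≥ ω).
The graph is bipartite (no odd cycle), so 2 colors suffice: χ(G) = 2.
A valid 2-coloring: color 1: [7, 12, 14, 15, 16]; color 2: [8, 9, 10, 11, 13].

χ(G) = 2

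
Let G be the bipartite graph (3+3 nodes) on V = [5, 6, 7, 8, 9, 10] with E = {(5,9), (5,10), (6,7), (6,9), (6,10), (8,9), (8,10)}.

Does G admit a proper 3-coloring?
A valid 3-coloring: color 1: [5, 6, 8]; color 2: [7, 9, 10].
(χ(G) = 2 ≤ 3.)

Yes, G is 3-colorable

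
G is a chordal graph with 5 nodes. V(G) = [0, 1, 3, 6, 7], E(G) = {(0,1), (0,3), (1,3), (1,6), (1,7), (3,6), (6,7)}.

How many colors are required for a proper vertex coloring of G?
χ(G) = 3

Clique number ω(G) = 3 (lower bound: χ ≥ ω).
The clique on [0, 1, 3] has size 3, forcing χ ≥ 3, and the coloring below uses 3 colors, so χ(G) = 3.
A valid 3-coloring: color 1: [1]; color 2: [0, 6]; color 3: [3, 7].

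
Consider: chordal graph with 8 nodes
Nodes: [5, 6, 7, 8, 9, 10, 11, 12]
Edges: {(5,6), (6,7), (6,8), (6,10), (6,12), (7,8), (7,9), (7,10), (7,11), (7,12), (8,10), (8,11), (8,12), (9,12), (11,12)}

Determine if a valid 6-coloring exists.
Yes, G is 6-colorable

A valid 6-coloring: color 1: [5, 7]; color 2: [6, 9, 11]; color 3: [8]; color 4: [10, 12].
(χ(G) = 4 ≤ 6.)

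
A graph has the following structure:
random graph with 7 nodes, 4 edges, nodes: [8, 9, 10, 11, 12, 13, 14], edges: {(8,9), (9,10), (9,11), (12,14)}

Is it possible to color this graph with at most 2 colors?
Yes, G is 2-colorable

A valid 2-coloring: color 1: [9, 13, 14]; color 2: [8, 10, 11, 12].
(χ(G) = 2 ≤ 2.)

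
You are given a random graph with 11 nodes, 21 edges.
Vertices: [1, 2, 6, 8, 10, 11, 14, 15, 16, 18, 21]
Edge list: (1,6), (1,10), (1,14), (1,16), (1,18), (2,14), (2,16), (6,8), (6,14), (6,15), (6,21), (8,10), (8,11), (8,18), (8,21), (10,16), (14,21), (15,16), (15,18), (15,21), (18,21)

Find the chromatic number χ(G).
Clique number ω(G) = 3 (lower bound: χ ≥ ω).
Suppose a proper 3-coloring c exists. The clique [1, 6, 14] takes 3 distinct colors; by symmetry let c(1) = 1, c(6) = 2, c(14) = 3.
- Vertex 21: neighbors [6, 14] already have colors [2, 3] ⇒ c(21) = 1.
- Vertex 8: neighbors [21, 6] already have colors [1, 2] ⇒ c(8) = 3.
- Vertex 15: neighbors [21, 6] already have colors [1, 2] ⇒ c(15) = 3.
- Vertex 16: neighbors [1, 15] already have colors [1, 3] ⇒ c(16) = 2.
- Vertex 10: neighbors [1, 16, 8] already have colors [1, 2, 3] — all 3 colors blocked. Contradiction.
The forced assignments end in a contradiction, so G has no proper 3-coloring (χ ≥ 4).
The coloring below uses 4 colors, so χ(G) = 4.
A valid 4-coloring: color 1: [6, 11, 16, 18]; color 2: [1, 2, 21]; color 3: [8, 14, 15]; color 4: [10].

χ(G) = 4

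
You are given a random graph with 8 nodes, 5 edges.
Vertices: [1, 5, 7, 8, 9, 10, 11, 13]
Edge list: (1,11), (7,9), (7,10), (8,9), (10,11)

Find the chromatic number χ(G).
χ(G) = 2

Clique number ω(G) = 2 (lower bound: χ ≥ ω).
The graph is bipartite (no odd cycle), so 2 colors suffice: χ(G) = 2.
A valid 2-coloring: color 1: [5, 7, 8, 11, 13]; color 2: [1, 9, 10].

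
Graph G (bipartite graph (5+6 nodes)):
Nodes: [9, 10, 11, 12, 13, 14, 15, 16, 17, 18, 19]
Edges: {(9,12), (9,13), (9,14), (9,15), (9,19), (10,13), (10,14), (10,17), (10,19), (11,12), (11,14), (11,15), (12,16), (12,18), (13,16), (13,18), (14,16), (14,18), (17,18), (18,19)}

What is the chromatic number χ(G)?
Clique number ω(G) = 2 (lower bound: χ ≥ ω).
The graph is bipartite (no odd cycle), so 2 colors suffice: χ(G) = 2.
A valid 2-coloring: color 1: [9, 10, 11, 16, 18]; color 2: [12, 13, 14, 15, 17, 19].

χ(G) = 2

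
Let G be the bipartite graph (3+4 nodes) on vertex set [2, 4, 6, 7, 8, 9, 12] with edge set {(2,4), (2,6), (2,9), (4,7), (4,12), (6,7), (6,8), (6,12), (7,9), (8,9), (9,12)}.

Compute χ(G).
Clique number ω(G) = 2 (lower bound: χ ≥ ω).
The graph is bipartite (no odd cycle), so 2 colors suffice: χ(G) = 2.
A valid 2-coloring: color 1: [4, 6, 9]; color 2: [2, 7, 8, 12].

χ(G) = 2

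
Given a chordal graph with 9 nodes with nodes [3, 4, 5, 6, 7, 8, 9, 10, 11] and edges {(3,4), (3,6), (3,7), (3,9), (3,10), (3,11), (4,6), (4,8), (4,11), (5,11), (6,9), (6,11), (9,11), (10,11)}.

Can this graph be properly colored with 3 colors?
The clique on vertices [3, 6, 9, 11] has size 4 > 3, so it alone needs 4 colors.

No, G is not 3-colorable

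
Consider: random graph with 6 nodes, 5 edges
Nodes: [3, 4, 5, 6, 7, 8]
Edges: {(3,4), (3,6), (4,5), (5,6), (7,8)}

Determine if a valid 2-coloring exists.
A valid 2-coloring: color 1: [3, 5, 8]; color 2: [4, 6, 7].
(χ(G) = 2 ≤ 2.)

Yes, G is 2-colorable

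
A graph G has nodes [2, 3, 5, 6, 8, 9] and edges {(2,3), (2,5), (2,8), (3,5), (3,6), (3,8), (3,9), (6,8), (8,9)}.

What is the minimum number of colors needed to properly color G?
Clique number ω(G) = 3 (lower bound: χ ≥ ω).
The clique on [3, 8, 9] has size 3, forcing χ ≥ 3, and the coloring below uses 3 colors, so χ(G) = 3.
A valid 3-coloring: color 1: [3]; color 2: [5, 8]; color 3: [2, 6, 9].

χ(G) = 3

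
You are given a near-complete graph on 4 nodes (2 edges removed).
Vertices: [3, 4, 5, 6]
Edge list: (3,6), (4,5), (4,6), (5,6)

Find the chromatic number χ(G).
Clique number ω(G) = 3 (lower bound: χ ≥ ω).
The clique on [4, 5, 6] has size 3, forcing χ ≥ 3, and the coloring below uses 3 colors, so χ(G) = 3.
A valid 3-coloring: color 1: [6]; color 2: [3, 4]; color 3: [5].

χ(G) = 3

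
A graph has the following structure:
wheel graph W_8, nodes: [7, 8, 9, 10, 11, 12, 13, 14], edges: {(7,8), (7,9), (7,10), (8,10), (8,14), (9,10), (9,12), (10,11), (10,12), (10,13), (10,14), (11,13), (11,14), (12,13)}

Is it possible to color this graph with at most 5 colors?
Yes, G is 5-colorable

A valid 5-coloring: color 1: [10]; color 2: [7, 13, 14]; color 3: [8, 9, 11]; color 4: [12].
(χ(G) = 4 ≤ 5.)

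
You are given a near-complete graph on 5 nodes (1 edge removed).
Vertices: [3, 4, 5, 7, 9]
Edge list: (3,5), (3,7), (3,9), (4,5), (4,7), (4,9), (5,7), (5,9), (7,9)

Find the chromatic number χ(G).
Clique number ω(G) = 4 (lower bound: χ ≥ ω).
The clique on [3, 5, 7, 9] has size 4, forcing χ ≥ 4, and the coloring below uses 4 colors, so χ(G) = 4.
A valid 4-coloring: color 1: [7]; color 2: [9]; color 3: [5]; color 4: [3, 4].

χ(G) = 4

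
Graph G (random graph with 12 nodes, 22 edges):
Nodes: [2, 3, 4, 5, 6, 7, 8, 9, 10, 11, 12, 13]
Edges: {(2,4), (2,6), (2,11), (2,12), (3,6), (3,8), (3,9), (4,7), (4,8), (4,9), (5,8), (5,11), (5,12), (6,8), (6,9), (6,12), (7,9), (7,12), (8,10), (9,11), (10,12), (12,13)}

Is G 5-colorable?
Yes, G is 5-colorable

A valid 5-coloring: color 1: [8, 9, 12]; color 2: [4, 6, 10, 11, 13]; color 3: [2, 3, 5, 7].
(χ(G) = 3 ≤ 5.)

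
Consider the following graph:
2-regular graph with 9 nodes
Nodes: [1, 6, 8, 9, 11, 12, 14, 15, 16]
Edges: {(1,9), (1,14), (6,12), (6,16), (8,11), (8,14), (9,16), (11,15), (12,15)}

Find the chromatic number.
Clique number ω(G) = 2 (lower bound: χ ≥ ω).
Odd cycle [8, 14, 1, 9, 16, 6, 12, 15, 11] needs 3 colors (χ ≥ 3).
The coloring below uses 3 colors, so χ(G) = 3.
A valid 3-coloring: color 1: [6, 8, 9, 15]; color 2: [1, 11, 12, 16]; color 3: [14].

χ(G) = 3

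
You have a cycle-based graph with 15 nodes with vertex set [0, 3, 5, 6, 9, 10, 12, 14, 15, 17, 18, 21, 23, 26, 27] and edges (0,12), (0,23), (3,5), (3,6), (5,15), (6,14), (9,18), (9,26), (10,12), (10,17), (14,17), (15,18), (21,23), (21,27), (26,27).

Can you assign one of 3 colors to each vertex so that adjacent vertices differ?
Yes, G is 3-colorable

A valid 3-coloring: color 1: [3, 9, 12, 15, 17, 23, 27]; color 2: [0, 5, 6, 10, 18, 21, 26]; color 3: [14].
(χ(G) = 3 ≤ 3.)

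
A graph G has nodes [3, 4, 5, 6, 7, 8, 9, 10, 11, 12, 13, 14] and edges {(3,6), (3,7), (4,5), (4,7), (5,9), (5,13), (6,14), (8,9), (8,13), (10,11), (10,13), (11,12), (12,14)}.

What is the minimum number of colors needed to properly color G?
Clique number ω(G) = 2 (lower bound: χ ≥ ω).
The graph is bipartite (no odd cycle), so 2 colors suffice: χ(G) = 2.
A valid 2-coloring: color 1: [5, 6, 7, 8, 10, 12]; color 2: [3, 4, 9, 11, 13, 14].

χ(G) = 2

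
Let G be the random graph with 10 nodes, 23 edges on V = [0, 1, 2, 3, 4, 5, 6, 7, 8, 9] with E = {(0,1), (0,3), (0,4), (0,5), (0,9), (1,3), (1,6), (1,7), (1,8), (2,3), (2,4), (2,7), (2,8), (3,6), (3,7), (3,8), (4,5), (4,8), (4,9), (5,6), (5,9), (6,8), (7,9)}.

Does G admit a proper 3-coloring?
No, G is not 3-colorable

The clique on vertices [0, 4, 5, 9] has size 4 > 3, so it alone needs 4 colors.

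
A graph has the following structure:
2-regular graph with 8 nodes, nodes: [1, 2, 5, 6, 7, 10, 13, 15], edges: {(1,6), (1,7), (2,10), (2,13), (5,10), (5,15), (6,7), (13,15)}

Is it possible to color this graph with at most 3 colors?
A valid 3-coloring: color 1: [1, 2, 5]; color 2: [6, 10, 15]; color 3: [7, 13].
(χ(G) = 3 ≤ 3.)

Yes, G is 3-colorable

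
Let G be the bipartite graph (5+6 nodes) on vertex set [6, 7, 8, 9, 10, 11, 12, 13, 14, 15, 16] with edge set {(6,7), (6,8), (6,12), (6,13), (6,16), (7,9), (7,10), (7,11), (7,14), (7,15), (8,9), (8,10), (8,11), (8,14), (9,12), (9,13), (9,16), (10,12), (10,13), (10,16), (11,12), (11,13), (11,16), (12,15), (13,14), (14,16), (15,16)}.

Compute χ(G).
Clique number ω(G) = 2 (lower bound: χ ≥ ω).
The graph is bipartite (no odd cycle), so 2 colors suffice: χ(G) = 2.
A valid 2-coloring: color 1: [7, 8, 12, 13, 16]; color 2: [6, 9, 10, 11, 14, 15].

χ(G) = 2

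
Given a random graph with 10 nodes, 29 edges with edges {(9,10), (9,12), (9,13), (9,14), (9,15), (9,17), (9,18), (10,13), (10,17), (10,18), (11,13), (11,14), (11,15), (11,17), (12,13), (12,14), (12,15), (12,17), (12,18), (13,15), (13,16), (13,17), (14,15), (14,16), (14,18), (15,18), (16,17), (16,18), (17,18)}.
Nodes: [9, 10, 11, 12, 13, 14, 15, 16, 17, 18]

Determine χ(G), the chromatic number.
Clique number ω(G) = 5 (lower bound: χ ≥ ω).
The clique on [9, 12, 14, 15, 18] has size 5, forcing χ ≥ 5, and the coloring below uses 5 colors, so χ(G) = 5.
A valid 5-coloring: color 1: [13, 18]; color 2: [9, 11, 16]; color 3: [14, 17]; color 4: [10, 12]; color 5: [15].

χ(G) = 5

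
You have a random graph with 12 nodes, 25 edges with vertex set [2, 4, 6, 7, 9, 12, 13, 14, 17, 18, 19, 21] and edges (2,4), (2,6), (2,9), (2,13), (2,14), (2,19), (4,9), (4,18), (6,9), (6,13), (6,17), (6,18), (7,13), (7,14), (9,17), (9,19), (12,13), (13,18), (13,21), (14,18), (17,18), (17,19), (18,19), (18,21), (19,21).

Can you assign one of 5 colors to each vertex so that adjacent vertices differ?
Yes, G is 5-colorable

A valid 5-coloring: color 1: [2, 7, 12, 18]; color 2: [9, 13, 14]; color 3: [4, 6, 19]; color 4: [17, 21].
(χ(G) = 4 ≤ 5.)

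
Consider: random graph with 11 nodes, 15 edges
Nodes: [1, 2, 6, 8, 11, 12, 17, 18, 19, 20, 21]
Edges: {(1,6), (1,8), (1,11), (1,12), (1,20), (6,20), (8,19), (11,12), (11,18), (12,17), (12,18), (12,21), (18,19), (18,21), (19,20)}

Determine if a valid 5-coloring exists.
A valid 5-coloring: color 1: [2, 8, 12, 20]; color 2: [1, 17, 18]; color 3: [6, 11, 19, 21].
(χ(G) = 3 ≤ 5.)

Yes, G is 5-colorable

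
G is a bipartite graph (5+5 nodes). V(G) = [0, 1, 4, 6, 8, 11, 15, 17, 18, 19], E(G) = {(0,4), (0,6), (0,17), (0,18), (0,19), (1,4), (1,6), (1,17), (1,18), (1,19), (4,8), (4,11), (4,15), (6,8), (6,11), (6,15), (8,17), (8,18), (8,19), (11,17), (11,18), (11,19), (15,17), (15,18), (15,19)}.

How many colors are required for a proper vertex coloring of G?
Clique number ω(G) = 2 (lower bound: χ ≥ ω).
The graph is bipartite (no odd cycle), so 2 colors suffice: χ(G) = 2.
A valid 2-coloring: color 1: [4, 6, 17, 18, 19]; color 2: [0, 1, 8, 11, 15].

χ(G) = 2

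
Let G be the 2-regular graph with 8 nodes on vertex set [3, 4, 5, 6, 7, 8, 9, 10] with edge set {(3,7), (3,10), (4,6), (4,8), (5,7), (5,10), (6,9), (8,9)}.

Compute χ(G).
Clique number ω(G) = 2 (lower bound: χ ≥ ω).
The graph is bipartite (no odd cycle), so 2 colors suffice: χ(G) = 2.
A valid 2-coloring: color 1: [4, 7, 9, 10]; color 2: [3, 5, 6, 8].

χ(G) = 2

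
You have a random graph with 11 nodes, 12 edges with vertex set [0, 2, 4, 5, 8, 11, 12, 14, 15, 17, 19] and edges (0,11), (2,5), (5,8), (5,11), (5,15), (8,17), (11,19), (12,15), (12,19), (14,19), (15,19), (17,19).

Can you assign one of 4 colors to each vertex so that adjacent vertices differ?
Yes, G is 4-colorable

A valid 4-coloring: color 1: [0, 4, 5, 19]; color 2: [2, 11, 14, 15, 17]; color 3: [8, 12].
(χ(G) = 3 ≤ 4.)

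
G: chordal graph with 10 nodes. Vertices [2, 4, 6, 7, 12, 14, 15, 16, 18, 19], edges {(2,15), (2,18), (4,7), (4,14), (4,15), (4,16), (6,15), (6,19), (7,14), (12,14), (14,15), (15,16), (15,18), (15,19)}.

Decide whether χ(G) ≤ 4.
A valid 4-coloring: color 1: [7, 12, 15]; color 2: [14, 16, 18, 19]; color 3: [2, 4, 6].
(χ(G) = 3 ≤ 4.)

Yes, G is 4-colorable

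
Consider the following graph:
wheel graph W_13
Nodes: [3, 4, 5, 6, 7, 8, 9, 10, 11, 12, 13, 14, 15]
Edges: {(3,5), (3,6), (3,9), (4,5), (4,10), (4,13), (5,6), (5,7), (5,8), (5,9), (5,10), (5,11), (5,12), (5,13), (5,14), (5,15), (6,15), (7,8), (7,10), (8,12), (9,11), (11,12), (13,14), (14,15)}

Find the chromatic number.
χ(G) = 3

Clique number ω(G) = 3 (lower bound: χ ≥ ω).
The clique on [3, 5, 9] has size 3, forcing χ ≥ 3, and the coloring below uses 3 colors, so χ(G) = 3.
A valid 3-coloring: color 1: [5]; color 2: [4, 6, 7, 9, 12, 14]; color 3: [3, 8, 10, 11, 13, 15].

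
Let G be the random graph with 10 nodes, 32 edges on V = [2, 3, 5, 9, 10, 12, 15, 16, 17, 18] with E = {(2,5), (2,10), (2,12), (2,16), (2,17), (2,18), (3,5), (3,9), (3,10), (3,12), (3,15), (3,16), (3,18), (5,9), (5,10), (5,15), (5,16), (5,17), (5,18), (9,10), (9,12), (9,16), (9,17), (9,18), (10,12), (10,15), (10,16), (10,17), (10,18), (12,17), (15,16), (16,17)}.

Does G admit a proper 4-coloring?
No, G is not 4-colorable

The clique on vertices [5, 9, 10, 16, 17] has size 5 > 4, so it alone needs 5 colors.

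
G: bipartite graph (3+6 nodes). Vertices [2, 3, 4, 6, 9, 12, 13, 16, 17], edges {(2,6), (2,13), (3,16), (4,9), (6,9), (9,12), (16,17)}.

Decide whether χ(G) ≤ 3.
A valid 3-coloring: color 1: [2, 9, 16]; color 2: [3, 4, 6, 12, 13, 17].
(χ(G) = 2 ≤ 3.)

Yes, G is 3-colorable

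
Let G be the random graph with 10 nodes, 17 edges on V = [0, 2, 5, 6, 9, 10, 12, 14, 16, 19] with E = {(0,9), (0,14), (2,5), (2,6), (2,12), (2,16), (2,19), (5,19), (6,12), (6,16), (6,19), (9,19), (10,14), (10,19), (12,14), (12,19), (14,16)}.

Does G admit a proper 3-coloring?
No, G is not 3-colorable

The clique on vertices [2, 6, 12, 19] has size 4 > 3, so it alone needs 4 colors.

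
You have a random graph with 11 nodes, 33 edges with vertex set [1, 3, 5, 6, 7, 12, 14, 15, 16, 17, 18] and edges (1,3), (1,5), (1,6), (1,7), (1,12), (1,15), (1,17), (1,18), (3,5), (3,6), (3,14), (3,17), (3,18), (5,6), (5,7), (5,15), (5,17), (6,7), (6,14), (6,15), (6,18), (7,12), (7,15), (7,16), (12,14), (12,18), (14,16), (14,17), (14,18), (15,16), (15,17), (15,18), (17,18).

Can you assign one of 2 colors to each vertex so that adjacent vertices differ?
No, G is not 2-colorable

The clique on vertices [1, 5, 6, 7, 15] has size 5 > 2, so it alone needs 5 colors.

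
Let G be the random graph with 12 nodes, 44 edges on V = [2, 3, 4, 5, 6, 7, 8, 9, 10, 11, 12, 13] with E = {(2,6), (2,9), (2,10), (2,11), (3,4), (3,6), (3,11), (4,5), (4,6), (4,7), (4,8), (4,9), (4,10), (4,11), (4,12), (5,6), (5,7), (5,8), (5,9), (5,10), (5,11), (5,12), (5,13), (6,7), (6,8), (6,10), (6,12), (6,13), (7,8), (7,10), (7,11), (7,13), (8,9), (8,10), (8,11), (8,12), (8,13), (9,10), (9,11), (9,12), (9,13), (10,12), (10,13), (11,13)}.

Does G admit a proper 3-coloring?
The clique on vertices [4, 5, 8, 9, 10, 12] has size 6 > 3, so it alone needs 6 colors.

No, G is not 3-colorable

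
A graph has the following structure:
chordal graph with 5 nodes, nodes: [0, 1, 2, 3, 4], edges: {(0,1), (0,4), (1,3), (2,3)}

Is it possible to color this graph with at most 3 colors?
Yes, G is 3-colorable

A valid 3-coloring: color 1: [0, 3]; color 2: [1, 2, 4].
(χ(G) = 2 ≤ 3.)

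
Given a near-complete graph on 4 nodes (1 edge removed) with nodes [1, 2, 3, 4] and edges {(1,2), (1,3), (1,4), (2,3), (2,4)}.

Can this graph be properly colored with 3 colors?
Yes, G is 3-colorable

A valid 3-coloring: color 1: [1]; color 2: [2]; color 3: [3, 4].
(χ(G) = 3 ≤ 3.)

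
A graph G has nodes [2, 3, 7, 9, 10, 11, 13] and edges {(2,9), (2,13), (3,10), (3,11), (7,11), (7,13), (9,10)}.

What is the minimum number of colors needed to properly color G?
Clique number ω(G) = 2 (lower bound: χ ≥ ω).
Odd cycle [11, 7, 13, 2, 9, 10, 3] needs 3 colors (χ ≥ 3).
The coloring below uses 3 colors, so χ(G) = 3.
A valid 3-coloring: color 1: [2, 10, 11]; color 2: [3, 7, 9]; color 3: [13].

χ(G) = 3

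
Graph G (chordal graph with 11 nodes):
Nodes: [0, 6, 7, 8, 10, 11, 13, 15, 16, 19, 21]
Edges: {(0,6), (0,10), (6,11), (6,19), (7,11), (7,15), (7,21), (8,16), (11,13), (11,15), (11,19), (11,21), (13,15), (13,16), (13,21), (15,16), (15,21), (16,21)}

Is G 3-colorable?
No, G is not 3-colorable

The clique on vertices [11, 13, 15, 21] has size 4 > 3, so it alone needs 4 colors.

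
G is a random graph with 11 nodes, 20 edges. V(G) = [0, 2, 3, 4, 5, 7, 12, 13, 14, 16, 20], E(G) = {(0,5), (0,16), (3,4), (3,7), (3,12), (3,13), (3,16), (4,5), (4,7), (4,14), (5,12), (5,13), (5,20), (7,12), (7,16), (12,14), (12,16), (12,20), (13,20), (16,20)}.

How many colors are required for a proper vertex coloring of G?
χ(G) = 4

Clique number ω(G) = 4 (lower bound: χ ≥ ω).
The clique on [3, 7, 12, 16] has size 4, forcing χ ≥ 4, and the coloring below uses 4 colors, so χ(G) = 4.
A valid 4-coloring: color 1: [0, 2, 4, 12, 13]; color 2: [3, 14, 20]; color 3: [5, 16]; color 4: [7].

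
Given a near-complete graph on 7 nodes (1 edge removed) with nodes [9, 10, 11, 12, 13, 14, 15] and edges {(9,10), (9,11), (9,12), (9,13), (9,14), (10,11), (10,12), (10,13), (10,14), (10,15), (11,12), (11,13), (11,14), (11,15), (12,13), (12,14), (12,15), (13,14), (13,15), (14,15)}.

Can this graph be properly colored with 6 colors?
A valid 6-coloring: color 1: [14]; color 2: [13]; color 3: [11]; color 4: [12]; color 5: [10]; color 6: [9, 15].
(χ(G) = 6 ≤ 6.)

Yes, G is 6-colorable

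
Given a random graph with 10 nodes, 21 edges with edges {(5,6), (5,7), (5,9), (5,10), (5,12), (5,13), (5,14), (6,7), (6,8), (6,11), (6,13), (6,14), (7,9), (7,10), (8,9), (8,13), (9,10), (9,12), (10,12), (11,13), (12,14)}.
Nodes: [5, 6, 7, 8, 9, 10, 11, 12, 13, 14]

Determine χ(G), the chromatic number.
Clique number ω(G) = 4 (lower bound: χ ≥ ω).
The clique on [5, 9, 10, 12] has size 4, forcing χ ≥ 4, and the coloring below uses 4 colors, so χ(G) = 4.
A valid 4-coloring: color 1: [5, 8, 11]; color 2: [6, 9]; color 3: [7, 12, 13]; color 4: [10, 14].

χ(G) = 4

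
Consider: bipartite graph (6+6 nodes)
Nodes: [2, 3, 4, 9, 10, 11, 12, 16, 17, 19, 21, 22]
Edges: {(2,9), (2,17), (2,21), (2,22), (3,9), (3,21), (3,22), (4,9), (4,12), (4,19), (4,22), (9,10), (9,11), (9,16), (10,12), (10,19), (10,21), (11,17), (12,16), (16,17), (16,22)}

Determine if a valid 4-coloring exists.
A valid 4-coloring: color 1: [9, 12, 17, 19, 21, 22]; color 2: [2, 3, 4, 10, 11, 16].
(χ(G) = 2 ≤ 4.)

Yes, G is 4-colorable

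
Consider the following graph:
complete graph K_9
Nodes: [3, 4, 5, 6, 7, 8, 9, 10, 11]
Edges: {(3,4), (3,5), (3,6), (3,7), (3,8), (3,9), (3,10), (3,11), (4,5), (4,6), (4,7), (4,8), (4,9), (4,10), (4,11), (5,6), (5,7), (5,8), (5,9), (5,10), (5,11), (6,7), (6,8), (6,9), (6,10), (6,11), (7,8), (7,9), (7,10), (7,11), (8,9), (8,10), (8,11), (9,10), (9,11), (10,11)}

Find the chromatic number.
χ(G) = 9

Clique number ω(G) = 9 (lower bound: χ ≥ ω).
The clique on [3, 4, 5, 6, 7, 8, 9, 10, 11] has size 9, forcing χ ≥ 9, and the coloring below uses 9 colors, so χ(G) = 9.
A valid 9-coloring: color 1: [8]; color 2: [6]; color 3: [4]; color 4: [10]; color 5: [5]; color 6: [7]; color 7: [9]; color 8: [11]; color 9: [3].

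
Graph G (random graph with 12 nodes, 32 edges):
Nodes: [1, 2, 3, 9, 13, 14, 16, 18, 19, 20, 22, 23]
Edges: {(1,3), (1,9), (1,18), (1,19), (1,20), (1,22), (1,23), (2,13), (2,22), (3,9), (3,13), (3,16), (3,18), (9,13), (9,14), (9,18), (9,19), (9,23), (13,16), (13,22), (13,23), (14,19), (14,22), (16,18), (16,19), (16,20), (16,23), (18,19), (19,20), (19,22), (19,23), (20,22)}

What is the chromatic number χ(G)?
Clique number ω(G) = 4 (lower bound: χ ≥ ω).
The clique on [1, 9, 18, 19] has size 4, forcing χ ≥ 4, and the coloring below uses 4 colors, so χ(G) = 4.
A valid 4-coloring: color 1: [2, 3, 19]; color 2: [9, 16, 22]; color 3: [1, 13, 14]; color 4: [18, 20, 23].

χ(G) = 4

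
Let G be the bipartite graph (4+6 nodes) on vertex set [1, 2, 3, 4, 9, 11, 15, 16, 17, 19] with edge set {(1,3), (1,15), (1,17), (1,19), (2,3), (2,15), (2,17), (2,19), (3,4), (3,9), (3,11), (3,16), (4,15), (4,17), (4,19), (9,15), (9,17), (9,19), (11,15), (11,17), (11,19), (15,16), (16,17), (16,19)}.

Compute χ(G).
Clique number ω(G) = 2 (lower bound: χ ≥ ω).
The graph is bipartite (no odd cycle), so 2 colors suffice: χ(G) = 2.
A valid 2-coloring: color 1: [3, 15, 17, 19]; color 2: [1, 2, 4, 9, 11, 16].

χ(G) = 2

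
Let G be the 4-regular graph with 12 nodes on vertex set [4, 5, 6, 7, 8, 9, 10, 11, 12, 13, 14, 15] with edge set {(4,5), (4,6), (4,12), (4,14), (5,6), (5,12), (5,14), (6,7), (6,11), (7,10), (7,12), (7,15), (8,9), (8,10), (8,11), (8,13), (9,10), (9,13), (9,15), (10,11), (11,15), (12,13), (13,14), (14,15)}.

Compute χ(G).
Clique number ω(G) = 3 (lower bound: χ ≥ ω).
The clique on [4, 5, 12] has size 3, forcing χ ≥ 3, and the coloring below uses 3 colors, so χ(G) = 3.
A valid 3-coloring: color 1: [4, 10, 13, 15]; color 2: [6, 8, 12, 14]; color 3: [5, 7, 9, 11].

χ(G) = 3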